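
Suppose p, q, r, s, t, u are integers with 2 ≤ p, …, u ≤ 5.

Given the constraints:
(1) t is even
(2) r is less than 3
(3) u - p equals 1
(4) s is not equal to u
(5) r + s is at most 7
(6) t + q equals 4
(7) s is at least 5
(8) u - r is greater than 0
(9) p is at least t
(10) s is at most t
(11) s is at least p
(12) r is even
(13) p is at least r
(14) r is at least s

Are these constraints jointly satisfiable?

From constraints 7 and 14: r ≥ s and s ≥ 5, so r ≥ 5. From constraint 2: r ≤ 2. But 2 < 5, so no value of r works.

Unsatisfiable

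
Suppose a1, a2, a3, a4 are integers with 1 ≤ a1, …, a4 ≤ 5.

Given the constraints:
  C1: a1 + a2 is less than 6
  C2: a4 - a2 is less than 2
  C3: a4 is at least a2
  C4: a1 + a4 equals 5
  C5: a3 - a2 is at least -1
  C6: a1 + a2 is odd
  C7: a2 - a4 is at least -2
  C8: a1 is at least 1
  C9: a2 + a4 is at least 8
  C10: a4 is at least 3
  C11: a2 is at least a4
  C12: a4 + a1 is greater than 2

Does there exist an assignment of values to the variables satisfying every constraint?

Try a1 = 1, a2 = 4, a3 = 4, a4 = 4.
Check constraint 1: a1 + a2 = 5; constraint 2: a4 - a2 = 0. The remaining constraints are straightforward to verify.

Satisfiable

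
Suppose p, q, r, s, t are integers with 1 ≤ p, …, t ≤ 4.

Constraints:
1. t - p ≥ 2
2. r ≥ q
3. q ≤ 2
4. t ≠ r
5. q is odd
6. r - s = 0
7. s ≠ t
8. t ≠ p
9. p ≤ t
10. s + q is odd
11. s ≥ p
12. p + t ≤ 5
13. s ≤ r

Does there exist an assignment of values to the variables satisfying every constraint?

Take p = 1, q = 1, r = 4, s = 4, t = 3. Then constraint 1: t - p = 2; constraint 6: r - s = 0, and every other listed constraint is also met.

Satisfiable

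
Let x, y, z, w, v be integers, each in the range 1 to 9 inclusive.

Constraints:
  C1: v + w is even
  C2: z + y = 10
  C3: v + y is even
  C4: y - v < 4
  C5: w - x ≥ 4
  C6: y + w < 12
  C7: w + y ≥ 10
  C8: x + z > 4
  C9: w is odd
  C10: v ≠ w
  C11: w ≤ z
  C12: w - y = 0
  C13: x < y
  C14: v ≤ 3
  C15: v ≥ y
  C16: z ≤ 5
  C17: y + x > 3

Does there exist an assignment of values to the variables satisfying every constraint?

Unsatisfiable

From constraints 11 and 16: w ≤ z ≤ 5. From constraints 14 and 15: y ≤ v ≤ 3. Hence w + y ≤ 8. But constraint 7 requires w + y ≥ 10, and 10 > 8. Contradiction.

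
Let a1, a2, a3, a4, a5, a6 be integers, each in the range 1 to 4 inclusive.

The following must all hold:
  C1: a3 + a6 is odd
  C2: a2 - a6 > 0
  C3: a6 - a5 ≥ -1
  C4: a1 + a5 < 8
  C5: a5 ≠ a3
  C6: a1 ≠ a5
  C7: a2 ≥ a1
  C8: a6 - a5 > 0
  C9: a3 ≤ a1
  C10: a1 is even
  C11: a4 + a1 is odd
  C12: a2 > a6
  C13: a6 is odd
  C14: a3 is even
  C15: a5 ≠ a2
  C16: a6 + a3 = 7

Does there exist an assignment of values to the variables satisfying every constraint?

Satisfiable

The assignment a1 = 4, a2 = 4, a3 = 4, a4 = 3, a5 = 2, a6 = 3 works:
  constraint 2 holds since a2 - a6 = 1.
  constraint 3 holds since a6 - a5 = 1.
  constraint 4 holds since a1 + a5 = 6.
The rest check out directly.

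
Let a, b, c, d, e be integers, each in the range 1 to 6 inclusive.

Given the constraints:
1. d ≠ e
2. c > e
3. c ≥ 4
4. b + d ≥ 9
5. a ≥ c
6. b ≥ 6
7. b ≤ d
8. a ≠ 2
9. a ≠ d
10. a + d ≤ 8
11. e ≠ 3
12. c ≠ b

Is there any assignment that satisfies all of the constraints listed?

From constraints 3 and 5: a ≥ c ≥ 4. From constraints 6 and 7: d ≥ b ≥ 6. Hence a + d ≥ 10. But constraint 10 requires a + d ≤ 8, and 8 < 10. Contradiction.

Unsatisfiable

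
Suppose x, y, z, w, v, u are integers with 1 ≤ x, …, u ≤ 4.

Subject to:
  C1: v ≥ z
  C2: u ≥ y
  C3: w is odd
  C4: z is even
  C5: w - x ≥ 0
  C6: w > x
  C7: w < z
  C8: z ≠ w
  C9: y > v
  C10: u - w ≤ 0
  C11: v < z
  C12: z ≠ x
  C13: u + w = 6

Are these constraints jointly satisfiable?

Constraints 1, 2, 7, 9, and 10 give v < y, y ≤ u, u ≤ w, w < z, z ≤ v. Chaining: v < y ≤ u ≤ w < z ≤ v, which forces v < v — impossible.

Unsatisfiable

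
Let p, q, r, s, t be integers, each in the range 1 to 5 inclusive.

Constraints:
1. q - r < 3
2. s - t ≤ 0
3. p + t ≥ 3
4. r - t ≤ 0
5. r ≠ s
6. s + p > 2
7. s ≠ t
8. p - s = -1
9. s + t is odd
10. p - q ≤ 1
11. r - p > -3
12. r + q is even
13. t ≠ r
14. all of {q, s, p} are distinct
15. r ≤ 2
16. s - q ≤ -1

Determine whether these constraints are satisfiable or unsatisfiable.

Take p = 1, q = 3, r = 1, s = 2, t = 3. Then constraint 1: q - r = 2; constraint 2: s - t = -1, and every other listed constraint is also met.

Satisfiable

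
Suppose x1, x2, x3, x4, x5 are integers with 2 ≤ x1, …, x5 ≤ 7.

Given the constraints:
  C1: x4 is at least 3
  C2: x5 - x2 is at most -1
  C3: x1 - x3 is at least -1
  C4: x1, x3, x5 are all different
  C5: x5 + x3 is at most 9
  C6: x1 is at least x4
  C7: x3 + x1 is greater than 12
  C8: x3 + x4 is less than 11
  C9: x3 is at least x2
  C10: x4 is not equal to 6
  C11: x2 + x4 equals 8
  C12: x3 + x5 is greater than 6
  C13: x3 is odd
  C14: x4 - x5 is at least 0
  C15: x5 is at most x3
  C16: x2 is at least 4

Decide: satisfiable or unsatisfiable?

Satisfiable

The assignment x1 = 6, x2 = 5, x3 = 7, x4 = 3, x5 = 2 works:
  constraint 2 holds since x5 - x2 = -3.
  constraint 3 holds since x1 - x3 = -1.
  constraint 5 holds since x5 + x3 = 9.
The rest check out directly.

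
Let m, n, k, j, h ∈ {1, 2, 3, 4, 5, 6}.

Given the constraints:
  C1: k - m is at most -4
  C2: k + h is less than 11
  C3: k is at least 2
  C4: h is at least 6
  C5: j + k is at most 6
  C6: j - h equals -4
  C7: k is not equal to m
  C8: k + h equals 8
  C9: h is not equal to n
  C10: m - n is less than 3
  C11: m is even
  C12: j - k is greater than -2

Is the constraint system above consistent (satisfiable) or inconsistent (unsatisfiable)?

One satisfying assignment is m = 6, n = 4, k = 2, j = 2, h = 6.
For the less obvious constraints — constraint 1: k - m = -4; constraint 2: k + h = 8 — and the others hold by inspection.

Satisfiable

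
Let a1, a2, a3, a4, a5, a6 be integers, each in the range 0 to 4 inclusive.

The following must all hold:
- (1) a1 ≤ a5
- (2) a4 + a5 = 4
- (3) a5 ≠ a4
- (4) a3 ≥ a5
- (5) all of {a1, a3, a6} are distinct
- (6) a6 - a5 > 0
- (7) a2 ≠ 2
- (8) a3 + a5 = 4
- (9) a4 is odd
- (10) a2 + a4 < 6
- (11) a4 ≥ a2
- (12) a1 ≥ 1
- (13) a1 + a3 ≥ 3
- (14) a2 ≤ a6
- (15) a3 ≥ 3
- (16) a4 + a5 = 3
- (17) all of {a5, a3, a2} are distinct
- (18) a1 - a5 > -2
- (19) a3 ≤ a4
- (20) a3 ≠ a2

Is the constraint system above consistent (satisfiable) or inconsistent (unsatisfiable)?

Unsatisfiable

From constraints 15 and 19: a4 ≥ a3 ≥ 3. From constraints 1 and 12: a5 ≥ a1 ≥ 1. Hence a4 + a5 ≥ 4. But constraint 16 requires a4 + a5 = 3, and 3 < 4. Contradiction.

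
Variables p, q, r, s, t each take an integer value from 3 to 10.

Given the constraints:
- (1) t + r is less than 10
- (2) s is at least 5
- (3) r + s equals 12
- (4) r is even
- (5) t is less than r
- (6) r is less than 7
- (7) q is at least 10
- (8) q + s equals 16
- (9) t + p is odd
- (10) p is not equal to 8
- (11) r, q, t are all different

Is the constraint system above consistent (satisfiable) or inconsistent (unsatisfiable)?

Take p = 10, q = 10, r = 6, s = 6, t = 3. Then constraint 1: t + r = 9; constraint 3: r + s = 12, and every other listed constraint is also met.

Satisfiable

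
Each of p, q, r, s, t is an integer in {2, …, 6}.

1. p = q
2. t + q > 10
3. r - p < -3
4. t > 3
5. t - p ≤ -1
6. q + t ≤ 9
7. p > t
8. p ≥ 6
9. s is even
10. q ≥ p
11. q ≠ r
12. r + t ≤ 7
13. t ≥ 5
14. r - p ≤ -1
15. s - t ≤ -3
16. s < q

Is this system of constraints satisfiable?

From constraints 8 and 10: q ≥ p ≥ 6. From constraint 13: t ≥ 5. Hence q + t ≥ 11. But constraint 6 requires q + t ≤ 9, and 9 < 11. Contradiction.

Unsatisfiable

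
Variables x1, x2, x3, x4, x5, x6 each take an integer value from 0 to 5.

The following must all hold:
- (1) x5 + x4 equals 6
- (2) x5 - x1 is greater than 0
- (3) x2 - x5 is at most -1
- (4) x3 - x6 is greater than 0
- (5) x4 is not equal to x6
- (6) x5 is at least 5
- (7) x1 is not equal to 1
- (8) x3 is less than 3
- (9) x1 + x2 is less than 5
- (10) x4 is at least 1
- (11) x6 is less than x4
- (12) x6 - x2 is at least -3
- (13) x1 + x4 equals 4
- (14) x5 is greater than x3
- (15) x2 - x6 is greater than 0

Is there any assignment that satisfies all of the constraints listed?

Satisfiable

The assignment x1 = 3, x2 = 1, x3 = 1, x4 = 1, x5 = 5, x6 = 0 works:
  constraint 1 holds since x5 + x4 = 6.
  constraint 2 holds since x5 - x1 = 2.
The rest check out directly.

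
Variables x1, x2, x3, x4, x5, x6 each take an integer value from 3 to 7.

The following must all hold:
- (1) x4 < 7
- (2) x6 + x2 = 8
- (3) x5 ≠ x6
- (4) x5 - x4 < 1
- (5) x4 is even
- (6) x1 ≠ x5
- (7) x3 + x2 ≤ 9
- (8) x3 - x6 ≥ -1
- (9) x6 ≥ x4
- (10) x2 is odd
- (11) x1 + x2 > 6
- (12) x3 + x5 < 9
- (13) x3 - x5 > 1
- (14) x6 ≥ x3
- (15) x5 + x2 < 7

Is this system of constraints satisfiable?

Take x1 = 5, x2 = 3, x3 = 5, x4 = 4, x5 = 3, x6 = 5. Then constraint 2: x6 + x2 = 8; constraint 4: x5 - x4 = -1; constraint 7: x3 + x2 = 8, and every other listed constraint is also met.

Satisfiable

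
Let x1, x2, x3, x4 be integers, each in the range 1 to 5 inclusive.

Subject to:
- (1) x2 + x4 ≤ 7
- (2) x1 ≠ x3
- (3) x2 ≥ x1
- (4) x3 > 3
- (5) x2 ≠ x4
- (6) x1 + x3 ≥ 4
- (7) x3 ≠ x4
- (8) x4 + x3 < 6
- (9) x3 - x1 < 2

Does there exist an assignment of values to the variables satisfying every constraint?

The assignment x1 = 3, x2 = 4, x3 = 4, x4 = 1 works:
  constraint 1 holds since x2 + x4 = 5.
  constraint 6 holds since x1 + x3 = 7.
The rest check out directly.

Satisfiable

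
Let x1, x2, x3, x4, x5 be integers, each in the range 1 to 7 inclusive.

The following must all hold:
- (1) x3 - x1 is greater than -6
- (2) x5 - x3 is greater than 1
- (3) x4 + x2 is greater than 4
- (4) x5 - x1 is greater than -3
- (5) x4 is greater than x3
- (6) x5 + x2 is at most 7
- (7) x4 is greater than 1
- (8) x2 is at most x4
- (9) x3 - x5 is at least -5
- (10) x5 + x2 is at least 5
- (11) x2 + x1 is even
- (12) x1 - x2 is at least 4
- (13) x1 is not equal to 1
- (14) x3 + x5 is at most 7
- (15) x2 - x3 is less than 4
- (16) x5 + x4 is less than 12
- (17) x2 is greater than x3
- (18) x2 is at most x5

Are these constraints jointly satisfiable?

Satisfiable

One satisfying assignment is x1 = 6, x2 = 2, x3 = 1, x4 = 5, x5 = 4.
For the less obvious constraints — constraint 1: x3 - x1 = -5; constraint 2: x5 - x3 = 3 — and the others hold by inspection.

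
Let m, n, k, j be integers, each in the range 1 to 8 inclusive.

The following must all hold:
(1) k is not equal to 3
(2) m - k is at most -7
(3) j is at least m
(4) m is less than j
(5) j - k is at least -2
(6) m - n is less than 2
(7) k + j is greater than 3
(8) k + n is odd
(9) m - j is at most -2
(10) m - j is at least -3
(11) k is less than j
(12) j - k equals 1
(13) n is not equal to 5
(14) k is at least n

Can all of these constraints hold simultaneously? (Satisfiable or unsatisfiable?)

Constraints 2, 5, and 10 give m − j ≥ -3, j − k ≥ -2, k − m ≥ 7.
Adding all 3 inequalities: the left sides telescope to 0, and the right sides sum to (-3) + (-2) + 7 = 2. So 0 ≥ 2, which is false.

Unsatisfiable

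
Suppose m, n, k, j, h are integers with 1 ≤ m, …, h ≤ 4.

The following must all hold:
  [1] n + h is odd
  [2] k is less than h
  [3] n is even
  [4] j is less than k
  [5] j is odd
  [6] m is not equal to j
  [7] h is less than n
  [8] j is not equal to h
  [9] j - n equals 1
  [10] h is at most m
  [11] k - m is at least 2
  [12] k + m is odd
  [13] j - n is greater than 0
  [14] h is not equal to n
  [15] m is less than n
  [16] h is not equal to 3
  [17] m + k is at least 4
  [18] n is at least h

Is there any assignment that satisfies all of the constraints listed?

Unsatisfiable

Constraints 2, 4, 10, 13, and 15 give n < j, j < k, k < h, h ≤ m, m < n. Chaining: n < j < k < h ≤ m < n, which forces n < n — impossible.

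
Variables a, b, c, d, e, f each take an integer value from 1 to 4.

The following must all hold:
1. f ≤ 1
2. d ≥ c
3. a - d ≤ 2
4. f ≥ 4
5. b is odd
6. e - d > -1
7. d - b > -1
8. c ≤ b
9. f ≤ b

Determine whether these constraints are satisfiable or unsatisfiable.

Unsatisfiable

From constraint 4: f ≥ 4. From constraint 1: f ≤ 1. But 1 < 4, so no value of f works.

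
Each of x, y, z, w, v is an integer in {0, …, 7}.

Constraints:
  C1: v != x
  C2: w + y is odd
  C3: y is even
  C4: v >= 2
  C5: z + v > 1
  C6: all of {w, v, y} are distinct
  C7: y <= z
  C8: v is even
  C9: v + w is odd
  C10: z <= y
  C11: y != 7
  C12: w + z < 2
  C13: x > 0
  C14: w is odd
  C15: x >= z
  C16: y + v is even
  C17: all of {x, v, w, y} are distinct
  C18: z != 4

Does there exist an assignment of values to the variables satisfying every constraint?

Satisfiable

Setting (x, y, z, w, v) = (5, 0, 0, 1, 4) satisfies everything: constraint 5: z + v = 4; constraint 12: w + z = 1, and the others follow.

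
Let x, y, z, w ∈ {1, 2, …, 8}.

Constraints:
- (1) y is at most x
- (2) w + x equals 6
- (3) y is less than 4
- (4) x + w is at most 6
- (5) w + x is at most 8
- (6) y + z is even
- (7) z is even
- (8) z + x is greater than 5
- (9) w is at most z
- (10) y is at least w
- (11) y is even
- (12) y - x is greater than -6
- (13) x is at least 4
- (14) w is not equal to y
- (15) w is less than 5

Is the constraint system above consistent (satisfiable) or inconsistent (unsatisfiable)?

The assignment x = 5, y = 2, z = 2, w = 1 works:
  constraint 2 holds since w + x = 6.
  constraint 4 holds since x + w = 6.
  constraint 5 holds since w + x = 6.
The rest check out directly.

Satisfiable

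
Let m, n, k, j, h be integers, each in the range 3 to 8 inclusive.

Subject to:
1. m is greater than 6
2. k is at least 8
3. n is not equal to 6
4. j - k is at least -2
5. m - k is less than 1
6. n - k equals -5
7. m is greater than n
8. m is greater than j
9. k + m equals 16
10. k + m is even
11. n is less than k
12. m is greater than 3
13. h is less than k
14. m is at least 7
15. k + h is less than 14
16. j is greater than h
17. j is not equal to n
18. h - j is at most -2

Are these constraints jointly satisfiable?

Try m = 8, n = 3, k = 8, j = 7, h = 3.
Check constraint 4: j - k = -1; constraint 5: m - k = 0. The remaining constraints are straightforward to verify.

Satisfiable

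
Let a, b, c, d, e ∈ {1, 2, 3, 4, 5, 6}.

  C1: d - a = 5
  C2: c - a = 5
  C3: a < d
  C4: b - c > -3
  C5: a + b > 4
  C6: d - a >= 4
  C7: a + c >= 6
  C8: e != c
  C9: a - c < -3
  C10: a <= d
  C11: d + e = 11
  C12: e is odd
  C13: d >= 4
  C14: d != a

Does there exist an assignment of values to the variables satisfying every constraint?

Setting (a, b, c, d, e) = (1, 4, 6, 6, 5) satisfies everything: constraint 1: d - a = 5; constraint 2: c - a = 5; constraint 4: b - c = -2, and the others follow.

Satisfiable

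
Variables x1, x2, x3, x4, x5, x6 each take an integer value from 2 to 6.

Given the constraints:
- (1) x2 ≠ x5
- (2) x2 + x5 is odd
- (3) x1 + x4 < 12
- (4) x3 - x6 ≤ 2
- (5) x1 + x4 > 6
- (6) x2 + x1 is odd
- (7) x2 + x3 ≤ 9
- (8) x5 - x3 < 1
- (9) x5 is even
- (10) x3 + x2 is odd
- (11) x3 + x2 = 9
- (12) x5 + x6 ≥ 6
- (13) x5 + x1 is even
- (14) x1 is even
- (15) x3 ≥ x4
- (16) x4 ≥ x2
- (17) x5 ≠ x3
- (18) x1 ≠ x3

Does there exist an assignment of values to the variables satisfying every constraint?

Satisfiable

One satisfying assignment is x1 = 4, x2 = 3, x3 = 6, x4 = 5, x5 = 4, x6 = 4.
For the less obvious constraints — constraint 3: x1 + x4 = 9; constraint 4: x3 - x6 = 2 — and the others hold by inspection.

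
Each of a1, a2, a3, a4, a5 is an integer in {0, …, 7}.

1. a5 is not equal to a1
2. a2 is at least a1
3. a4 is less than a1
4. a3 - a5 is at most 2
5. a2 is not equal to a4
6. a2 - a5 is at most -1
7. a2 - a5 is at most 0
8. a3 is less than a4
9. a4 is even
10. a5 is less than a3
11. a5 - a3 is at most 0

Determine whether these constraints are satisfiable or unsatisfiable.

Unsatisfiable

Constraints 2, 3, 7, 8, and 11 give a1 ≤ a2, a2 ≤ a5, a5 ≤ a3, a3 < a4, a4 < a1. Chaining: a1 ≤ a2 ≤ a5 ≤ a3 < a4 < a1, which forces a1 < a1 — impossible.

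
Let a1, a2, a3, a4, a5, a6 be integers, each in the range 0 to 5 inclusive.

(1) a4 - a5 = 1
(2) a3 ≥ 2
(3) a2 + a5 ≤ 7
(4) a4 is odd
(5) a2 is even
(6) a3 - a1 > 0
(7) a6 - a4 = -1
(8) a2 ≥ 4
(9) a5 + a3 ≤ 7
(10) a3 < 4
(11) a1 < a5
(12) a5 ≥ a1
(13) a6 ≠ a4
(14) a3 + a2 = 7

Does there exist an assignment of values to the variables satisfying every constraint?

Satisfiable

The assignment a1 = 0, a2 = 4, a3 = 3, a4 = 3, a5 = 2, a6 = 2 works:
  constraint 1 holds since a4 - a5 = 1.
  constraint 3 holds since a2 + a5 = 6.
The rest check out directly.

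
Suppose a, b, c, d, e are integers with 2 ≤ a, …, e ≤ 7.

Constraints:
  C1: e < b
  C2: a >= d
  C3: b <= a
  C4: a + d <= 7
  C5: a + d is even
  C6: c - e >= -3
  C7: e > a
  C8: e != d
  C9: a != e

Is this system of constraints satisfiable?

Unsatisfiable

Constraints 1, 3, and 7 give b ≤ a, a < e, e < b. Chaining: b ≤ a < e < b, which forces b < b — impossible.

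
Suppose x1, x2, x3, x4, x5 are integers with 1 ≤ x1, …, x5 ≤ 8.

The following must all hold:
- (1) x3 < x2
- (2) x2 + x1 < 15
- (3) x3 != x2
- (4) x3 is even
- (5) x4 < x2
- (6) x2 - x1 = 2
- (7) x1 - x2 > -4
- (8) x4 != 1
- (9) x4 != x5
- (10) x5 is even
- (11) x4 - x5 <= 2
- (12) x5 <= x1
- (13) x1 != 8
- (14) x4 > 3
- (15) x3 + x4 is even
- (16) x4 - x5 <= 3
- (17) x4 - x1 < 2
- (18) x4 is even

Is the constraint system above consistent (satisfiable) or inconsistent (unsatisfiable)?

One satisfying assignment is x1 = 6, x2 = 8, x3 = 6, x4 = 6, x5 = 4.
For the less obvious constraints — constraint 2: x2 + x1 = 14; constraint 6: x2 - x1 = 2 — and the others hold by inspection.

Satisfiable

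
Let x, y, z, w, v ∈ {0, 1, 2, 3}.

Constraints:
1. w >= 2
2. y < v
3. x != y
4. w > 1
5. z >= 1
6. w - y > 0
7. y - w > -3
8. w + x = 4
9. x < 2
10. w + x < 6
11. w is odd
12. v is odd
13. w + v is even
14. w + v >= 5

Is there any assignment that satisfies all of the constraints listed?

Satisfiable

The assignment x = 1, y = 2, z = 2, w = 3, v = 3 works:
  constraint 6 holds since w - y = 1.
  constraint 7 holds since y - w = -1.
The rest check out directly.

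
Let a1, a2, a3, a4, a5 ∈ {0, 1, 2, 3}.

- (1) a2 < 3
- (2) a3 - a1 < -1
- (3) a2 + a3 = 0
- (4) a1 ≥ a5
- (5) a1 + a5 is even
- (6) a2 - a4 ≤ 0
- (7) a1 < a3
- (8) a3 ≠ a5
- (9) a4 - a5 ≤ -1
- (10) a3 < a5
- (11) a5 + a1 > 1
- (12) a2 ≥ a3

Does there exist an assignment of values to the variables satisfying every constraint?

Constraints 4, 6, 7, 9, and 12 give a1 < a3, a3 ≤ a2, a2 ≤ a4, a4 < a5, a5 ≤ a1. Chaining: a1 < a3 ≤ a2 ≤ a4 < a5 ≤ a1, which forces a1 < a1 — impossible.

Unsatisfiable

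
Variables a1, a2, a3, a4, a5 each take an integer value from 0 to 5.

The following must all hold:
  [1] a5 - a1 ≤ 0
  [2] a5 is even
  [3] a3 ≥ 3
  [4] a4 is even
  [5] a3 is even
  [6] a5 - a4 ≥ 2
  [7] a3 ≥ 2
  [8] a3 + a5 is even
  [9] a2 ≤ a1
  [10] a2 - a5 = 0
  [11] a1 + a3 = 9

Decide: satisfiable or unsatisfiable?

Try a1 = 5, a2 = 2, a3 = 4, a4 = 0, a5 = 2.
Check constraint 1: a5 - a1 = -3; constraint 6: a5 - a4 = 2. The remaining constraints are straightforward to verify.

Satisfiable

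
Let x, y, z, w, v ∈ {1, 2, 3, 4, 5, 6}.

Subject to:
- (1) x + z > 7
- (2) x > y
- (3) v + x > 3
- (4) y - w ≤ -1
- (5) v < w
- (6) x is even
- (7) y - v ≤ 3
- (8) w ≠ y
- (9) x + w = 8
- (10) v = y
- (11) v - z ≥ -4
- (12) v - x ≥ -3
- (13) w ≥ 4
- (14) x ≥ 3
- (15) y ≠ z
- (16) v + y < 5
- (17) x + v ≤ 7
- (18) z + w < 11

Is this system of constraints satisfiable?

Satisfiable

Take x = 4, y = 1, z = 4, w = 4, v = 1. Then constraint 1: x + z = 8; constraint 3: v + x = 5, and every other listed constraint is also met.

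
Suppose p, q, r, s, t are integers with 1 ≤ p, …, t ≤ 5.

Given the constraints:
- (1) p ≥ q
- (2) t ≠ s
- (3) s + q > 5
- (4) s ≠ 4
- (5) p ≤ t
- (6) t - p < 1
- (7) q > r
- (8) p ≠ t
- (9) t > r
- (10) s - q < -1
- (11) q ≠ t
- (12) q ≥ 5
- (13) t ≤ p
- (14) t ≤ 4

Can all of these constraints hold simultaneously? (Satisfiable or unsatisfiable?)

From constraints 1 and 12: p ≥ q and q ≥ 5, so p ≥ 5. From constraints 5 and 14: p ≤ t and t ≤ 4, so p ≤ 4. But 4 < 5, so no value of p works.

Unsatisfiable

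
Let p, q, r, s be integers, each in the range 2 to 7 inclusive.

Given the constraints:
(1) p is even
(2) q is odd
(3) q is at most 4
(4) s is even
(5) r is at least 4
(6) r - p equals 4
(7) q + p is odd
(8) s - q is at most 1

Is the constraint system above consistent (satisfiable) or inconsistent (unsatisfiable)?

Take p = 2, q = 3, r = 6, s = 4. Then constraint 6: r - p = 4; constraint 8: s - q = 1, and every other listed constraint is also met.

Satisfiable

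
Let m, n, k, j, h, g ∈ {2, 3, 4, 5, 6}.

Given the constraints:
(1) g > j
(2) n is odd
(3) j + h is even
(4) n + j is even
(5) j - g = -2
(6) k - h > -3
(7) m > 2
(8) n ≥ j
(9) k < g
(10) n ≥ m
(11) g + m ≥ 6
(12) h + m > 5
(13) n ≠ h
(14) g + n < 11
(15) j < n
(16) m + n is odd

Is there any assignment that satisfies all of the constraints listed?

Satisfiable

Take m = 4, n = 5, k = 3, j = 3, h = 3, g = 5. Then constraint 5: j - g = -2; constraint 6: k - h = 0; constraint 11: g + m = 9, and every other listed constraint is also met.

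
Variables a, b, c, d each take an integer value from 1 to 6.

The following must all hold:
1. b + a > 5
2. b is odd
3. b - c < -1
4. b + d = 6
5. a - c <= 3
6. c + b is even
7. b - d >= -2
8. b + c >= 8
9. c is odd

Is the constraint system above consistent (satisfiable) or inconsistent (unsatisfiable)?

Setting (a, b, c, d) = (5, 3, 5, 3) satisfies everything: constraint 1: b + a = 8; constraint 3: b - c = -2, and the others follow.

Satisfiable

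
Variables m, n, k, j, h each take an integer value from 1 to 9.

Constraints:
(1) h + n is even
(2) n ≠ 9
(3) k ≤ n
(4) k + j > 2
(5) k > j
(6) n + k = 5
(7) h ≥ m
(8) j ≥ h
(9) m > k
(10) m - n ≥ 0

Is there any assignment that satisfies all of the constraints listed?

Unsatisfiable

Constraints 3, 5, 7, 8, and 10 give h ≤ j, j < k, k ≤ n, n ≤ m, m ≤ h. Chaining: h ≤ j < k ≤ n ≤ m ≤ h, which forces h < h — impossible.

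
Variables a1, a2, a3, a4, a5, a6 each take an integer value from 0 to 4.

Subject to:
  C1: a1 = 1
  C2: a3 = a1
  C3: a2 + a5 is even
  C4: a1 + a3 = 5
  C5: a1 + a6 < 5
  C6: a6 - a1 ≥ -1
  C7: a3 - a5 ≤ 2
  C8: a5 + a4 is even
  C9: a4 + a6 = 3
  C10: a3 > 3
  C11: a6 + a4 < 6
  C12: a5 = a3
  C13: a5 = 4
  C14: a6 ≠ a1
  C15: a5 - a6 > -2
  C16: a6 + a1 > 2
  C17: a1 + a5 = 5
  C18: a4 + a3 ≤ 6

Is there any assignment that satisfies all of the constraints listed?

Unsatisfiable

Constraint 13 fixes a5 = 4 and constraint 1 fixes a1 = 1. Constraints 2 and 12 give a5 = a3 = a1, so a5 = a1. But 4 ≠ 1 — contradiction.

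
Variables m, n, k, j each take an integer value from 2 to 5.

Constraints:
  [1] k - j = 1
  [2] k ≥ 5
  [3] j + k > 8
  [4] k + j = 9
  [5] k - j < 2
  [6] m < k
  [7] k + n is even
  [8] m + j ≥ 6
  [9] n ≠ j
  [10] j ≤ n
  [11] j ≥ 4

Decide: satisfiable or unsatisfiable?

Satisfiable

Setting (m, n, k, j) = (4, 5, 5, 4) satisfies everything: constraint 1: k - j = 1; constraint 3: j + k = 9; constraint 4: k + j = 9, and the others follow.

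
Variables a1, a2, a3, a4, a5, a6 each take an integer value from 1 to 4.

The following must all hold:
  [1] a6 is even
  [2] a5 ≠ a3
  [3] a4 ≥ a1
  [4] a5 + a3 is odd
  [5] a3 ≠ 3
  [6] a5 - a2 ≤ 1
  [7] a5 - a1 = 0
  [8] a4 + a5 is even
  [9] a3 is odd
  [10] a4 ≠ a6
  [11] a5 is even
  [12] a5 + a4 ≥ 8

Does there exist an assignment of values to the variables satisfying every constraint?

Satisfiable

One satisfying assignment is a1 = 4, a2 = 4, a3 = 1, a4 = 4, a5 = 4, a6 = 2.
For the less obvious constraints — constraint 6: a5 - a2 = 0; constraint 7: a5 - a1 = 0 — and the others hold by inspection.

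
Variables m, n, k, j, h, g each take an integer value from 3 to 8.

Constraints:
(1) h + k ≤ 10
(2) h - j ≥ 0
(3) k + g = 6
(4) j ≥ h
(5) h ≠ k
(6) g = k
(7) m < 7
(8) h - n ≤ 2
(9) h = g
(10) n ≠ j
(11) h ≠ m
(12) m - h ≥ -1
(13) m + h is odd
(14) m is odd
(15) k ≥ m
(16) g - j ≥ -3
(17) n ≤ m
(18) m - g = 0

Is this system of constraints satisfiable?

From constraints 6 and 9, h = g = k, so h = k. But constraint 5 says h ≠ k. Contradiction.

Unsatisfiable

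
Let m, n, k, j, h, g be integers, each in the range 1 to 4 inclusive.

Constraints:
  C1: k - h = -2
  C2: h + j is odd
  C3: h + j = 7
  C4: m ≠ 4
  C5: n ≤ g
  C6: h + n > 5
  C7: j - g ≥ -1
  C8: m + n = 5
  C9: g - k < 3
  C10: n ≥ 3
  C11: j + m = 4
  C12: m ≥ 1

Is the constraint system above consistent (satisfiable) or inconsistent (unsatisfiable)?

One satisfying assignment is m = 1, n = 4, k = 2, j = 3, h = 4, g = 4.
For the less obvious constraints — constraint 1: k - h = -2; constraint 3: h + j = 7; constraint 6: h + n = 8 — and the others hold by inspection.

Satisfiable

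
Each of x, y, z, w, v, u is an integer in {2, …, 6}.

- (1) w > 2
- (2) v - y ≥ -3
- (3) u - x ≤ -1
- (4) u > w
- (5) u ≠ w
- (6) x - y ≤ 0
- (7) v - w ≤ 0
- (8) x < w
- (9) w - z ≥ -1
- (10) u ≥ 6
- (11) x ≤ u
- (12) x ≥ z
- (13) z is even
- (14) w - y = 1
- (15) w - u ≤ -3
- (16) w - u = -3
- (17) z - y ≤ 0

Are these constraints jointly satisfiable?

Unsatisfiable

Constraints 2, 3, 6, 7, and 15 give x − u ≥ 1, u − w ≥ 3, w − v ≥ 0, v − y ≥ -3, y − x ≥ 0.
Adding all 5 inequalities: the left sides telescope to 0, and the right sides sum to 1 + 3 + 0 + (-3) + 0 = 1. So 0 ≥ 1, which is false.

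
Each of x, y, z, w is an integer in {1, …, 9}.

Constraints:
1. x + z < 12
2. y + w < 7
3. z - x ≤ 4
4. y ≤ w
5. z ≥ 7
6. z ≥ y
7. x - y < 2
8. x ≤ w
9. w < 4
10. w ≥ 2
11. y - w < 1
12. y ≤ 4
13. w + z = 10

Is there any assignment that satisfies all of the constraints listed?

Satisfiable

Setting (x, y, z, w) = (3, 2, 7, 3) satisfies everything: constraint 1: x + z = 10; constraint 2: y + w = 5, and the others follow.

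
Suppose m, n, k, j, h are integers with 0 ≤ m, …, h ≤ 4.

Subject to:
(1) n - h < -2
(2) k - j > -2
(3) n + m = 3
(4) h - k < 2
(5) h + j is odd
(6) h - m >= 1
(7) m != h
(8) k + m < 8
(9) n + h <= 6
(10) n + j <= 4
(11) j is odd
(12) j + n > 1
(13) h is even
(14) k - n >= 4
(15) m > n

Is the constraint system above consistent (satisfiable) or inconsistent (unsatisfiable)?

Try m = 3, n = 0, k = 4, j = 3, h = 4.
Check constraint 1: n - h = -4; constraint 2: k - j = 1; constraint 3: n + m = 3. The remaining constraints are straightforward to verify.

Satisfiable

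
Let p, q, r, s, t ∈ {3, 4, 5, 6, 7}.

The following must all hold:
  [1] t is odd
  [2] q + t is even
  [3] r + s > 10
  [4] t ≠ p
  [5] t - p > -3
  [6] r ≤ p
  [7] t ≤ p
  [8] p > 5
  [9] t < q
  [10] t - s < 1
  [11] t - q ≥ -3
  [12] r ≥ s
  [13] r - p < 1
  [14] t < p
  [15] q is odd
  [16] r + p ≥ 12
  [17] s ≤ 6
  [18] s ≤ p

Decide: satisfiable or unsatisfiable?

Satisfiable

One satisfying assignment is p = 7, q = 7, r = 7, s = 5, t = 5.
For the less obvious constraints — constraint 3: r + s = 12; constraint 5: t - p = -2; constraint 10: t - s = 0 — and the others hold by inspection.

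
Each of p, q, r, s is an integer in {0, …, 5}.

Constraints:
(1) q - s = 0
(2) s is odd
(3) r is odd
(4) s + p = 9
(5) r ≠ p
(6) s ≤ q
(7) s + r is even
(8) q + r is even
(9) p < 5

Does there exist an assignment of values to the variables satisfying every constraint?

One satisfying assignment is p = 4, q = 5, r = 5, s = 5.
For the less obvious constraints — constraint 1: q - s = 0; constraint 2: s = 5 is odd; constraint 4: s + p = 9 — and the others hold by inspection.

Satisfiable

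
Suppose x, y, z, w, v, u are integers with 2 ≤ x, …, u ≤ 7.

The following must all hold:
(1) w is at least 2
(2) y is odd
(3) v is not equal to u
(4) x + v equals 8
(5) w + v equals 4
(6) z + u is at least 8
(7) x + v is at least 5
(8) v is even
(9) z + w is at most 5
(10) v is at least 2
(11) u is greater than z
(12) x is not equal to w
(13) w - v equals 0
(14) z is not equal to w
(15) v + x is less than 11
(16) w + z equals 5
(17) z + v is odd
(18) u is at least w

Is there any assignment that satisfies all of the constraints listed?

Setting (x, y, z, w, v, u) = (6, 3, 3, 2, 2, 5) satisfies everything: constraint 4: x + v = 8; constraint 5: w + v = 4; constraint 6: z + u = 8, and the others follow.

Satisfiable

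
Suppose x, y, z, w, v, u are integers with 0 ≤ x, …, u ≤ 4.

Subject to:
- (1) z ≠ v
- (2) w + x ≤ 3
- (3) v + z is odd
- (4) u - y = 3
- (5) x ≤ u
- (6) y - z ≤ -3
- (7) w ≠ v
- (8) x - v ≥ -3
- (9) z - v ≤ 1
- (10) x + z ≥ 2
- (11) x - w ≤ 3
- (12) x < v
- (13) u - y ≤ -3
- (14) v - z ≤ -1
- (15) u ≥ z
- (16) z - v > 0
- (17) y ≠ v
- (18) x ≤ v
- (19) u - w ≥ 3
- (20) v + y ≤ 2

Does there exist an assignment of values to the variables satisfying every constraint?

Constraints 6, 8, 9, 11, 13, and 19 give u − w ≥ 3, w − x ≥ -3, x − v ≥ -3, v − z ≥ -1, z − y ≥ 3, y − u ≥ 3.
Adding all 6 inequalities: the left sides telescope to 0, and the right sides sum to 3 + (-3) + (-3) + (-1) + 3 + 3 = 2. So 0 ≥ 2, which is false.

Unsatisfiable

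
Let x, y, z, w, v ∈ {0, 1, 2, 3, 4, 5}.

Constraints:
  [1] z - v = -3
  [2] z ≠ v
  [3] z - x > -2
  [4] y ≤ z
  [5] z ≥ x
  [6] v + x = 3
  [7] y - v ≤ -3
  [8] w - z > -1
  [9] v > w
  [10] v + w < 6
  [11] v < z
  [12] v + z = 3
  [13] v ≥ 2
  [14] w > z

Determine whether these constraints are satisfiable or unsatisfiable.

Unsatisfiable

Constraints 9, 11, and 14 give z < w, w < v, v < z. Chaining: z < w < v < z, which forces z < z — impossible.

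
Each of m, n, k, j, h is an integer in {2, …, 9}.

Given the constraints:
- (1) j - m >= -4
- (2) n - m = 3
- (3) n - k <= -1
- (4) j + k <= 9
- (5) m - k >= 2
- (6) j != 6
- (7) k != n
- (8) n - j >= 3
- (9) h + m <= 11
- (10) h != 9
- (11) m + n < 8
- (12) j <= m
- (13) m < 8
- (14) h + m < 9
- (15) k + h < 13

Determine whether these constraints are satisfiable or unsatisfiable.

Constraints 1, 3, 5, and 8 give j − m ≥ -4, m − k ≥ 2, k − n ≥ 1, n − j ≥ 3.
Adding all 4 inequalities: the left sides telescope to 0, and the right sides sum to (-4) + 2 + 1 + 3 = 2. So 0 ≥ 2, which is false.

Unsatisfiable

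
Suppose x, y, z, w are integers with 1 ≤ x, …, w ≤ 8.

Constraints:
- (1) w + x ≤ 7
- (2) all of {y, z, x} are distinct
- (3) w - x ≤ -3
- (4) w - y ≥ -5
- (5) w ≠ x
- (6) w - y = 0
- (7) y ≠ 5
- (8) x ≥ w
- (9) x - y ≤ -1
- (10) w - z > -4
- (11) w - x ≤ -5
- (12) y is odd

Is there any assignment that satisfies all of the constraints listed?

Constraints 4, 9, and 11 give w − y ≥ -5, y − x ≥ 1, x − w ≥ 5.
Adding all 3 inequalities: the left sides telescope to 0, and the right sides sum to (-5) + 1 + 5 = 1. So 0 ≥ 1, which is false.

Unsatisfiable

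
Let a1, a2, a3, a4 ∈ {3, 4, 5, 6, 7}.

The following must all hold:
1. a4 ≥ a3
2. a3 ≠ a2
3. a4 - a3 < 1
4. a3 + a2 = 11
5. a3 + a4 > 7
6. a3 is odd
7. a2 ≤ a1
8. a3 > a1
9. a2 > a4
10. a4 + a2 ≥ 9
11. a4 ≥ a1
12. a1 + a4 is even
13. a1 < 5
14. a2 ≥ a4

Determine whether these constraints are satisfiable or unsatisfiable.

Unsatisfiable

Constraints 1, 7, 8, and 9 give a4 < a2, a2 ≤ a1, a1 < a3, a3 ≤ a4. Chaining: a4 < a2 ≤ a1 < a3 ≤ a4, which forces a4 < a4 — impossible.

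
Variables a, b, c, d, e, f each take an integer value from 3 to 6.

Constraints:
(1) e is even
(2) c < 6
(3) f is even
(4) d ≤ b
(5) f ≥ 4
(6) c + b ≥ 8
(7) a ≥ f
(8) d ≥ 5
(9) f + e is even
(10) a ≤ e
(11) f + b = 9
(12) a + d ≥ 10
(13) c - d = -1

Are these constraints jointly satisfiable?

Satisfiable

Setting (a, b, c, d, e, f) = (6, 5, 4, 5, 6, 4) satisfies everything: constraint 6: c + b = 9; constraint 11: f + b = 9, and the others follow.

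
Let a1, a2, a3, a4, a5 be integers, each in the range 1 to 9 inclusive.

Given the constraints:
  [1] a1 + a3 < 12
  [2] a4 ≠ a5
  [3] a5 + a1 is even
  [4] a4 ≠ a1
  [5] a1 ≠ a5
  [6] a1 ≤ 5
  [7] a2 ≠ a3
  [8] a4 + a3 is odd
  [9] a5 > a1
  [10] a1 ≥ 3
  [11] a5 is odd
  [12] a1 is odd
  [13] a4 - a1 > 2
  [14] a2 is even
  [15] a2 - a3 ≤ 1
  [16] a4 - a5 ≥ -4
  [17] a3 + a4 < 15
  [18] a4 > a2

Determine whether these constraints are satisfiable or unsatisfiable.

Satisfiable

Take a1 = 5, a2 = 6, a3 = 5, a4 = 8, a5 = 9. Then constraint 1: a1 + a3 = 10; constraint 13: a4 - a1 = 3, and every other listed constraint is also met.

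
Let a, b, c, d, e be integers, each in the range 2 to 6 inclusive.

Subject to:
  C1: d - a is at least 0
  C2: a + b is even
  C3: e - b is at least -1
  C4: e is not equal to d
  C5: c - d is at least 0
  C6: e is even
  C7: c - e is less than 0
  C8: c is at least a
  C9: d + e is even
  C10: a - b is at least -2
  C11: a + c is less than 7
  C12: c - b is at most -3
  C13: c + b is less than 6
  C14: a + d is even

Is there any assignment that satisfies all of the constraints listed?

Constraints 1, 5, 10, and 12 give a − b ≥ -2, b − c ≥ 3, c − d ≥ 0, d − a ≥ 0.
Adding all 4 inequalities: the left sides telescope to 0, and the right sides sum to (-2) + 3 + 0 + 0 = 1. So 0 ≥ 1, which is false.

Unsatisfiable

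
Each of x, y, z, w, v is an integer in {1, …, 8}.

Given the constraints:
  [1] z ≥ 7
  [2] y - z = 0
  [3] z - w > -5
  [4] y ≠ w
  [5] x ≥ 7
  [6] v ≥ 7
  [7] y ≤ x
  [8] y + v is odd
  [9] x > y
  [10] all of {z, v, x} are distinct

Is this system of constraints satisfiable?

Constraints 1, 5, and 6 confine each of z, v, x to the 2 values {7, 8} (the domain already gives each ≤ 8).
Constraint 10 requires all 3 of them to be distinct, but only 2 values are available — impossible by the pigeonhole principle.

Unsatisfiable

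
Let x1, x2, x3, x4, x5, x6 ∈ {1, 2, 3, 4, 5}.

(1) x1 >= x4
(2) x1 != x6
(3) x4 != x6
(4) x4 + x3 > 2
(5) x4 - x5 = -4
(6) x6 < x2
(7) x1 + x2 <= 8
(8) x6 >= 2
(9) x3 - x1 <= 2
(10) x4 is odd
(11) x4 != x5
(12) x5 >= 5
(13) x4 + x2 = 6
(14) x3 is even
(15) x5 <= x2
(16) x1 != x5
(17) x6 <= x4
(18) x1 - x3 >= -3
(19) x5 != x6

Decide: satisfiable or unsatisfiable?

From constraints 8 and 17: x4 ≥ x6 ≥ 2. From constraints 12 and 15: x2 ≥ x5 ≥ 5. Hence x4 + x2 ≥ 7. But constraint 13 requires x4 + x2 = 6, and 6 < 7. Contradiction.

Unsatisfiable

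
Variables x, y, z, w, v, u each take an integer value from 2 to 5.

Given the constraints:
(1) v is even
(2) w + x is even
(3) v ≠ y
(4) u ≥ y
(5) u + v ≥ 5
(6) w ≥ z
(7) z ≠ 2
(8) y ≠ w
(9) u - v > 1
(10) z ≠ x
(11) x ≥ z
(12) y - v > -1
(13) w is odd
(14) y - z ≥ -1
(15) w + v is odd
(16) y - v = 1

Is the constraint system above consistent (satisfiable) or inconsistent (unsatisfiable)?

Setting (x, y, z, w, v, u) = (5, 3, 3, 5, 2, 5) satisfies everything: constraint 5: u + v = 7; constraint 9: u - v = 3, and the others follow.

Satisfiable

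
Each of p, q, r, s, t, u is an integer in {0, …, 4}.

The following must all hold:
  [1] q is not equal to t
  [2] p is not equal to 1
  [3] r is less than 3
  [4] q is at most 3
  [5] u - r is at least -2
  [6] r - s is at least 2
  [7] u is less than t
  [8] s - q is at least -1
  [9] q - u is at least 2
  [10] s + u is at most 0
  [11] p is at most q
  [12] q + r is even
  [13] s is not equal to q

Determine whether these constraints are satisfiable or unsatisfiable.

Constraints 5, 6, 8, and 9 give u − r ≥ -2, r − s ≥ 2, s − q ≥ -1, q − u ≥ 2.
Adding all 4 inequalities: the left sides telescope to 0, and the right sides sum to (-2) + 2 + (-1) + 2 = 1. So 0 ≥ 1, which is false.

Unsatisfiable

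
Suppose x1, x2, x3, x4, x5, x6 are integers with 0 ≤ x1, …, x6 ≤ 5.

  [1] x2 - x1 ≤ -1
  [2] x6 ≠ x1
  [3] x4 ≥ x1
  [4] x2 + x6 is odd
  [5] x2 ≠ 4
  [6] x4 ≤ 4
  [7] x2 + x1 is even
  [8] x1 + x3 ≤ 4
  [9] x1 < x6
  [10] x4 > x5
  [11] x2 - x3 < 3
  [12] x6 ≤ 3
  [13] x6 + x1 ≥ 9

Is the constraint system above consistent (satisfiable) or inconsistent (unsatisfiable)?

From constraint 12: x6 ≤ 3. From constraints 3 and 6: x1 ≤ x4 ≤ 4. Hence x6 + x1 ≤ 7. But constraint 13 requires x6 + x1 ≥ 9, and 9 > 7. Contradiction.

Unsatisfiable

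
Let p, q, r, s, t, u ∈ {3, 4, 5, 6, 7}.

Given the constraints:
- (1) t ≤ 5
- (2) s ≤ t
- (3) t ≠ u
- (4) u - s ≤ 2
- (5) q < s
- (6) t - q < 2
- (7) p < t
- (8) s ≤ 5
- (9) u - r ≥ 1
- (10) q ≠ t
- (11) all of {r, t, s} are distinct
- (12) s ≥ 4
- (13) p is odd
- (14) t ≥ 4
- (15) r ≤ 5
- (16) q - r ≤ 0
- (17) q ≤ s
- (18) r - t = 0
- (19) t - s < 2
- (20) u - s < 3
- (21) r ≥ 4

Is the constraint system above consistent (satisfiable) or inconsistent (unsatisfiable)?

Unsatisfiable

Constraints 1, 8, 12, 14, 15, and 21 confine each of r, t, s to the 2 values {4, 5}.
Constraint 11 requires all 3 of them to be distinct, but only 2 values are available — impossible by the pigeonhole principle.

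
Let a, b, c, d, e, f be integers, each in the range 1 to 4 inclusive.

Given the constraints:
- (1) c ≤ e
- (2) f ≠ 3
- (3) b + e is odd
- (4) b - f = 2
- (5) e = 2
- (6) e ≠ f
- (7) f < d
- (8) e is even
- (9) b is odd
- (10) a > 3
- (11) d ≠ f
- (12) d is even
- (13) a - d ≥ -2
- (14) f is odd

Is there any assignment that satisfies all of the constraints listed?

Satisfiable

Setting (a, b, c, d, e, f) = (4, 3, 1, 4, 2, 1) satisfies everything: constraint 3: b + e = 5 is odd; constraint 4: b - f = 2; constraint 13: a - d = 0, and the others follow.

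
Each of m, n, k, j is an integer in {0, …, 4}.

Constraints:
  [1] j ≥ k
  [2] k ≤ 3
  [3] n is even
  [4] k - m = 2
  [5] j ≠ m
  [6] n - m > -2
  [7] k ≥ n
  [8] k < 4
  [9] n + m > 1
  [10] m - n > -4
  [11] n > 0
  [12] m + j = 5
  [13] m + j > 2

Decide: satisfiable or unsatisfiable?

Satisfiable

Try m = 1, n = 2, k = 3, j = 4.
Check constraint 4: k - m = 2; constraint 6: n - m = 1. The remaining constraints are straightforward to verify.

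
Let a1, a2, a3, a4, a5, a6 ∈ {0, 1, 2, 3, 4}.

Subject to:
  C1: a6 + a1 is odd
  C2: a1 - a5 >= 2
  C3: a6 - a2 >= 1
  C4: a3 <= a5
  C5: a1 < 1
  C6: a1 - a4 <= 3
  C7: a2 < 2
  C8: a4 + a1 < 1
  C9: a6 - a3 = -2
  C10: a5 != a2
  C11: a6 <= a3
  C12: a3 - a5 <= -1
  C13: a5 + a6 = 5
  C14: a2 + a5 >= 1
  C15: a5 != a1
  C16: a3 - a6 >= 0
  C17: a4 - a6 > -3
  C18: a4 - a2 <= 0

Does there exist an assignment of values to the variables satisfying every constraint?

Unsatisfiable

Constraints 2, 3, 6, 12, 16, and 18 give a1 − a5 ≥ 2, a5 − a3 ≥ 1, a3 − a6 ≥ 0, a6 − a2 ≥ 1, a2 − a4 ≥ 0, a4 − a1 ≥ -3.
Adding all 6 inequalities: the left sides telescope to 0, and the right sides sum to 2 + 1 + 0 + 1 + 0 + (-3) = 1. So 0 ≥ 1, which is false.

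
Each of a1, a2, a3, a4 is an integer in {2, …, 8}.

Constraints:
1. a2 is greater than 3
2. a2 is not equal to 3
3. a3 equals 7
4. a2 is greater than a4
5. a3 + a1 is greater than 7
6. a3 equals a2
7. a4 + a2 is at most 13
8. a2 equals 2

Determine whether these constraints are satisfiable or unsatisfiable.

Constraint 3 fixes a3 = 7 and constraint 8 fixes a2 = 2, but constraint 6 requires a3 = a2. Since 7 ≠ 2, contradiction.

Unsatisfiable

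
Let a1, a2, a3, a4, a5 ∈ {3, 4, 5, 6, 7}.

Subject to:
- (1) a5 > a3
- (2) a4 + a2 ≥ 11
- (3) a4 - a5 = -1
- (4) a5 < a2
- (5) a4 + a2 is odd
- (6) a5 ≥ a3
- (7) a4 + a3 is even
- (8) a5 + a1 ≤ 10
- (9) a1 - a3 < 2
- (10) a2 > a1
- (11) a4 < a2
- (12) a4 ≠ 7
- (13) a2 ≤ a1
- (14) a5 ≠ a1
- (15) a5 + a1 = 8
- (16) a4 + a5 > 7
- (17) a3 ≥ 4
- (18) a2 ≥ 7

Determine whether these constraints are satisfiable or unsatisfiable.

Unsatisfiable

From constraints 6 and 17: a5 ≥ a3 ≥ 4. From constraints 13 and 18: a1 ≥ a2 ≥ 7. Hence a5 + a1 ≥ 11. But constraint 8 requires a5 + a1 ≤ 10, and 10 < 11. Contradiction.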